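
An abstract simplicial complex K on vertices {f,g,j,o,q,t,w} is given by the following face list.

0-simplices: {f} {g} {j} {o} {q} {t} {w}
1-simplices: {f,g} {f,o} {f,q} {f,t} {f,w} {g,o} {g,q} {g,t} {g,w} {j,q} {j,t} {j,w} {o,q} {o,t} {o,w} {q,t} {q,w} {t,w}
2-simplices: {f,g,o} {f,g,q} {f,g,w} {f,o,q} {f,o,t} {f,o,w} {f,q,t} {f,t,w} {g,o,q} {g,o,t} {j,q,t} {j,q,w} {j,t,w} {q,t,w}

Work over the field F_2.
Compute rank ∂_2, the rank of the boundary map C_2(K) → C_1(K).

n_0=7 n_1=18 n_2=14  [Z2]
∂1: piv[fg,fo,fq,ft,fw,jq] rk=6  ker:go,gq,gt,gw,jt,jw,oq,ot,ow,qt,qw,tw
∂2: piv[fgo,fgq,fgw,foq,fot,fow,fqt,ftw,got,jqt,jqw,jtw] rk=12  ker:goq,qtw
rk∂_2=12

rank∂_2=12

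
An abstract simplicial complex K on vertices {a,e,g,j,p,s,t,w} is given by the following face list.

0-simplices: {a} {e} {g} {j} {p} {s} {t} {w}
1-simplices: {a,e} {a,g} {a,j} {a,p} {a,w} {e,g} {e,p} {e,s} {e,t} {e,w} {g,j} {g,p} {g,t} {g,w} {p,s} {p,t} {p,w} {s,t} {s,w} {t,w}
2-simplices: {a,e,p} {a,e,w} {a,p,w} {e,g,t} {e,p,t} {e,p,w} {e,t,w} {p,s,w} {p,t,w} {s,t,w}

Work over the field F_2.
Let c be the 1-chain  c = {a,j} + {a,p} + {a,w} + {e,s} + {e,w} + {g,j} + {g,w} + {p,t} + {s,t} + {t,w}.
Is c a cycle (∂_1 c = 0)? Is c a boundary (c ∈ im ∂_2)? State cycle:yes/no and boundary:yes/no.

n_0=8 n_1=20 n_2=10  [Z2]
∂1: piv[ae,ag,aj,ap,aw,es,et] rk=7  ker:eg,ep,ew,gj,gp,gt,gw,ps,pt,pw,st,sw,tw
∂2: piv[aep,aew,apw,egt,ept,etw,psw,stw] rk=8  ker:epw,ptw
∂1c = {a} + {t}

cycle:no boundary:no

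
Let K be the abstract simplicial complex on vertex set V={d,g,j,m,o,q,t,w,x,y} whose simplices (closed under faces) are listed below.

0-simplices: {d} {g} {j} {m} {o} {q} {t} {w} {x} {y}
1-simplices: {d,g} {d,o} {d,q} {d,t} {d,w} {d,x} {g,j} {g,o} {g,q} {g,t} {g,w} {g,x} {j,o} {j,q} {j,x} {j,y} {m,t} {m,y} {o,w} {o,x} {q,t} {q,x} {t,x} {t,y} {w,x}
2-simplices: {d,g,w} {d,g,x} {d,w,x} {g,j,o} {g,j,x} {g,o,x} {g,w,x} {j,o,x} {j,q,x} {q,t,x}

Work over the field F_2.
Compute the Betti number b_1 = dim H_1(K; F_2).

b_1=8

n_0=10 n_1=25 n_2=10  [Z2]
∂1: piv[dg,do,dq,dt,dw,dx,gj,jy,mt] rk=9  ker:go,gq,gt,gw,gx,jo,jq,jx,my,ow,ox,qt,qx,tx,ty,wx
∂2: piv[dgw,dgx,dwx,gjo,gjx,gox,jqx,qtx] rk=8  ker:gwx,jox
b_1=(25−9)−8=8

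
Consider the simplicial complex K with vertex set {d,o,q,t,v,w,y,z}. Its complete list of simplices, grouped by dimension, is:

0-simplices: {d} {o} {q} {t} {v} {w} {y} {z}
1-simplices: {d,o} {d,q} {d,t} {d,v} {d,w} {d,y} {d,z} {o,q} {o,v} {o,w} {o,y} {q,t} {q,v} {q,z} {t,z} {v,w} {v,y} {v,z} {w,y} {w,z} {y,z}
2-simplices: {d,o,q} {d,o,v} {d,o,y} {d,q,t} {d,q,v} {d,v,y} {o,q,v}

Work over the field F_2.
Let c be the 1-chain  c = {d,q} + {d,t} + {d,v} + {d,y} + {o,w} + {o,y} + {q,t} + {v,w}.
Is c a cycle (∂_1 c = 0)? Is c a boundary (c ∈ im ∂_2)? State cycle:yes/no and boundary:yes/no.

cycle:yes boundary:no

n_0=8 n_1=21 n_2=7  [Z2]
∂1: piv[do,dq,dt,dv,dw,dy,dz] rk=7  ker:oq,ov,ow,oy,qt,qv,qz,tz,vw,vy,vz,wy,wz,yz
∂2: piv[doq,dov,doy,dqt,dqv,dvy] rk=6  ker:oqv
∂1c = 0
c vs im∂2: residual ≠ 0 ⇒ not boundary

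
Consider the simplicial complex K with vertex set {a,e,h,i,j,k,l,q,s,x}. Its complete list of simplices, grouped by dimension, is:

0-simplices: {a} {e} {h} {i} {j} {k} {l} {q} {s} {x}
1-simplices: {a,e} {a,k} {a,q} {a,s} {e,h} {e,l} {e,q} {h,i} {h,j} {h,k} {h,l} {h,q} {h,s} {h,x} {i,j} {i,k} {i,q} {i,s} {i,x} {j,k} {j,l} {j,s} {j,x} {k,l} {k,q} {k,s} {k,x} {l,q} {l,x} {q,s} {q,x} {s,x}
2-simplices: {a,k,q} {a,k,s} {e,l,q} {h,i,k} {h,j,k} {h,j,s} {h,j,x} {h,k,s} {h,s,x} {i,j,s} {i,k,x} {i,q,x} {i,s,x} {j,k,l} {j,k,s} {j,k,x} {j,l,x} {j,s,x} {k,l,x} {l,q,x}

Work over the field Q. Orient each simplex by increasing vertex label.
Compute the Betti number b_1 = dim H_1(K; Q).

b_1=6

n_0=10 n_1=32 n_2=20  [Q]
∂1: piv[ae,ak,aq,as,eh,el,hi,hj,hx] rk=9  ker:eq,hk,hl,hq,hs,ij,ik,iq,is,ix,jk,jl,js,jx,kl,kq,ks,kx,lq,lx,qs,qx,sx
∂2: piv[akq,aks,elq,hik,hjk,hjs,hjx,hks,hsx,ijs,ikx,iqx,isx,jkl,jkx,jlx,lqx] rk=17  ker:jks,jsx,klx
b_1=(32−9)−17=6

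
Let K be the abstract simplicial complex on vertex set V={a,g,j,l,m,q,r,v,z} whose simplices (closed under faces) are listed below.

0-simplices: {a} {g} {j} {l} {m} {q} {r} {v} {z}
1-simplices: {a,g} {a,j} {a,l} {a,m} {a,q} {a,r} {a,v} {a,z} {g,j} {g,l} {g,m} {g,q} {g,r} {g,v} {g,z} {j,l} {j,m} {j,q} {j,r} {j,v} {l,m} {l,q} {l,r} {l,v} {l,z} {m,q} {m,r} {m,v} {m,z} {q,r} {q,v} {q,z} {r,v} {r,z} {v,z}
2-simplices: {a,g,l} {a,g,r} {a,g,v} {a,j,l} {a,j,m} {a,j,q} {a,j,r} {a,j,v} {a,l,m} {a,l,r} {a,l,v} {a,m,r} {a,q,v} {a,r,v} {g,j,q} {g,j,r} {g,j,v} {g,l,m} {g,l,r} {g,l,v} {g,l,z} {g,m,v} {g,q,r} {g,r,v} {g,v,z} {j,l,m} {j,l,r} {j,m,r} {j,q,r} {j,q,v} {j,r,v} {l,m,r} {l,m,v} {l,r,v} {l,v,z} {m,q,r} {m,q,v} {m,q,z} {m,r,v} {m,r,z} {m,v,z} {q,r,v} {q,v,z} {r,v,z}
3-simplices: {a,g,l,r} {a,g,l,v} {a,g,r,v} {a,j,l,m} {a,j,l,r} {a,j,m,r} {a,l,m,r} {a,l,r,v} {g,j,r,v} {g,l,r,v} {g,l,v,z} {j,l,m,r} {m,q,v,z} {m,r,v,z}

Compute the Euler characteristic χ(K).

n_0=9 n_1=35 n_2=44 n_3=14
χ=+9−35+44−14=4

χ(K)=4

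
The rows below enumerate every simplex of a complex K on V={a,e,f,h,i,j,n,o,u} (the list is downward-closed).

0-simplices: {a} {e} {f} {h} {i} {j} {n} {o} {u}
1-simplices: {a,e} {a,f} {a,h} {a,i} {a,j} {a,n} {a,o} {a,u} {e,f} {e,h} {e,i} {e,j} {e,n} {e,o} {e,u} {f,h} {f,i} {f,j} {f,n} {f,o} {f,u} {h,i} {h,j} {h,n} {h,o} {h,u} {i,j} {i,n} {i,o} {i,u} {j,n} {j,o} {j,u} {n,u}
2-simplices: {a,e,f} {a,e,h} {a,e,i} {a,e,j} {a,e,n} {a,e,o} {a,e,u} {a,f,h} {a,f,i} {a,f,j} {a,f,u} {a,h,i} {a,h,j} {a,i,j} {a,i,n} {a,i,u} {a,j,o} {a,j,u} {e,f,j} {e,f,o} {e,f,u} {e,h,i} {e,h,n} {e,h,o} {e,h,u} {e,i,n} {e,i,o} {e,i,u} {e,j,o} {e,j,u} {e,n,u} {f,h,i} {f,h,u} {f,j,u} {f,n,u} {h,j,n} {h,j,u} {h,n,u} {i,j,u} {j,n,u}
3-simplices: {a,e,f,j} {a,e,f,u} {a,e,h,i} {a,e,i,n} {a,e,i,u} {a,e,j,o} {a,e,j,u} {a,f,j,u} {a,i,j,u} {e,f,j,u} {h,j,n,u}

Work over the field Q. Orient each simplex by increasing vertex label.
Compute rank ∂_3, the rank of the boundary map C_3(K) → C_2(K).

n_0=9 n_1=34 n_2=40 n_3=11  [Q]
∂1: piv[ae,af,ah,ai,aj,an,ao,au] rk=8  ker:ef,eh,ei,ej,en,eo,eu,fh,fi,fj,fn,fo,fu,hi,hj,hn,ho,hu,ij,in,io,iu,jn,jo,ju,nu
∂2: piv[aef,aeh,aei,aej,aen,aeo,aeu,afh,afi,afj,afu,ahi,ahj,aij,ain,aiu,ajo,aju,efo,ehn,eho,ehu,eio,enu,fnu,hjn] rk=26  ker:efj,efu,ehi,ein,eiu,ejo,eju,fhi,fhu,fju,hju,hnu,iju,jnu
∂3: piv[aefj,aefu,aehi,aein,aeiu,aejo,aeju,afju,aiju,hjnu] rk=10  ker:efju
rk∂_3=10

rank∂_3=10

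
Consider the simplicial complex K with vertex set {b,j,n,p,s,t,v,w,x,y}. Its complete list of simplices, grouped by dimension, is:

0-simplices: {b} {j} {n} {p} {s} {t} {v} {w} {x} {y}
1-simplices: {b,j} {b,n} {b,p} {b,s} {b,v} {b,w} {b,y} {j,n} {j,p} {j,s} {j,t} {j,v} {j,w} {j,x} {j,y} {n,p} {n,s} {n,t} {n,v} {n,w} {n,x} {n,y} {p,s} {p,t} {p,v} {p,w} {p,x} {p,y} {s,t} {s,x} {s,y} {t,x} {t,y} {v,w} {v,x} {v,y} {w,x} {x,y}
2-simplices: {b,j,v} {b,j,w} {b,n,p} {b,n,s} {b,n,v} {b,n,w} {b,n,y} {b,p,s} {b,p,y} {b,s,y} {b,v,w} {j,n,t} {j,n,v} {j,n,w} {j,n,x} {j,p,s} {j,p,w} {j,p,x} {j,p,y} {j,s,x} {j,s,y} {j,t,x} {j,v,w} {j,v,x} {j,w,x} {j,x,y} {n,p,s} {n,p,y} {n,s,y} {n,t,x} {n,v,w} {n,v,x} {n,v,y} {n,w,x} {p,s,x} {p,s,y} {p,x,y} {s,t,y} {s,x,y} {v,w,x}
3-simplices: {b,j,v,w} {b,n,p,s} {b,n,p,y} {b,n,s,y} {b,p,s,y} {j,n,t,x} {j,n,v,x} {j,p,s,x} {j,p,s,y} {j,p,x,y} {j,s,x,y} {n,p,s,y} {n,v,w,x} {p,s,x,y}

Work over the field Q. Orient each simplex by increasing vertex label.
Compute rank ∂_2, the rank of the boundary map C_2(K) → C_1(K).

rank∂_2=25

n_0=10 n_1=38 n_2=40 n_3=14  [Q]
∂1: piv[bj,bn,bp,bs,bv,bw,by,jt,jx] rk=9  ker:jn,jp,js,jv,jw,jy,np,ns,nt,nv,nw,nx,ny,ps,pt,pv,pw,px,py,st,sx,sy,tx,ty,vw,vx,vy,wx,xy
∂2: piv[bjv,bjw,bnp,bns,bnv,bnw,bny,bps,bpy,bsy,bvw,jnt,jnv,jnx,jps,jpw,jpx,jpy,jsx,jtx,jvx,jwx,jxy,nvy,sty] rk=25  ker:jnw,jsy,jvw,nps,npy,nsy,ntx,nvw,nvx,nwx,psx,psy,pxy,sxy,vwx
∂3: piv[bjvw,bnps,bnpy,bnsy,bpsy,jntx,jnvx,jpsx,jpsy,jpxy,jsxy,nvwx] rk=12  ker:npsy,psxy
rk∂_2=25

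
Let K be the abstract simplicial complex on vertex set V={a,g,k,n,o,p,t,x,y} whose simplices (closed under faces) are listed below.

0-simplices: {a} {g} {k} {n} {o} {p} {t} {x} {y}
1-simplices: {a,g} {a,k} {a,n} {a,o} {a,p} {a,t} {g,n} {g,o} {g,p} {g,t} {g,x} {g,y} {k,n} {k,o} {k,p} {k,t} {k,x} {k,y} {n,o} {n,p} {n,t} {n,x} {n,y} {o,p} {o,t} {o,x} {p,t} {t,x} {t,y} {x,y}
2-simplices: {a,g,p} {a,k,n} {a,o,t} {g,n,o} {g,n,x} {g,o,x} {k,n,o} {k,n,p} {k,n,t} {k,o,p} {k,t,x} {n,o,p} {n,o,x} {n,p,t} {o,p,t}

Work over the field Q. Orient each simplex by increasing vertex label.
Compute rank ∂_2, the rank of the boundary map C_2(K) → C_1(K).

rank∂_2=13

n_0=9 n_1=30 n_2=15  [Q]
∂1: piv[ag,ak,an,ao,ap,at,gx,gy] rk=8  ker:gn,go,gp,gt,kn,ko,kp,kt,kx,ky,no,np,nt,nx,ny,op,ot,ox,pt,tx,ty,xy
∂2: piv[agp,akn,aot,gno,gnx,gox,kno,knp,knt,kop,ktx,npt,opt] rk=13  ker:nop,nox
rk∂_2=13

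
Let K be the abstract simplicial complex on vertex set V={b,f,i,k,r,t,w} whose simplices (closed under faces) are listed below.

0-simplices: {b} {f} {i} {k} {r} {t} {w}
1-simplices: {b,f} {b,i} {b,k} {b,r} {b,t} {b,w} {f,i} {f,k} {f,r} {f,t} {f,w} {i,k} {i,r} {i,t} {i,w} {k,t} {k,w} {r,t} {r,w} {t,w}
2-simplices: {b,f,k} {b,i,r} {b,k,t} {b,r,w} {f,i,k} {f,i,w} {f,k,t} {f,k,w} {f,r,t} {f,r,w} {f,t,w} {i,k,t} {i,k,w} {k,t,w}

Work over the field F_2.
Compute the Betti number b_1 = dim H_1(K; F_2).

n_0=7 n_1=20 n_2=14  [Z2]
∂1: piv[bf,bi,bk,br,bt,bw] rk=6  ker:fi,fk,fr,ft,fw,ik,ir,it,iw,kt,kw,rt,rw,tw
∂2: piv[bfk,bir,bkt,brw,fik,fiw,fkt,fkw,frt,frw,ftw,ikt] rk=12  ker:ikw,ktw
b_1=(20−6)−12=2

b_1=2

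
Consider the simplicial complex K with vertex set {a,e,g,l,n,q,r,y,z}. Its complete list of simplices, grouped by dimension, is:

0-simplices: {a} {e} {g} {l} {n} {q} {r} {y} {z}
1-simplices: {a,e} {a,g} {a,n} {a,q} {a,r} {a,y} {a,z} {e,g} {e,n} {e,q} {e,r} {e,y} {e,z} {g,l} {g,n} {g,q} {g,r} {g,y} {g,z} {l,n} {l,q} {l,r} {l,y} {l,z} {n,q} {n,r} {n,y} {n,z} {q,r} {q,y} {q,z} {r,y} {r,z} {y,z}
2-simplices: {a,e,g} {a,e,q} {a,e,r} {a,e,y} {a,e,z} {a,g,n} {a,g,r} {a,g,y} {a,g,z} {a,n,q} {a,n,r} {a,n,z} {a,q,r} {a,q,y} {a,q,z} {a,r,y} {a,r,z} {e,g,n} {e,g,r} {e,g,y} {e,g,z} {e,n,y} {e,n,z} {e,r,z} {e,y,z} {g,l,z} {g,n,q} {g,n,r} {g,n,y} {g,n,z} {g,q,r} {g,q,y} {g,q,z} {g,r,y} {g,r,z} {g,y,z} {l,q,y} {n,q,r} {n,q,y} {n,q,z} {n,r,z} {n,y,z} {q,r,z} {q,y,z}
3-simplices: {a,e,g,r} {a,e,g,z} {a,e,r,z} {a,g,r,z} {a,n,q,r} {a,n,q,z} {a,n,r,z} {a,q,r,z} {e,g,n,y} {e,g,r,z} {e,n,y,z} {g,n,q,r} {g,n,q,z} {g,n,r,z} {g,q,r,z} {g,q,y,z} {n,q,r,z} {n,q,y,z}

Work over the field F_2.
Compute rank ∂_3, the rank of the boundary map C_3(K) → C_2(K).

n_0=9 n_1=34 n_2=44 n_3=18  [Z2]
∂1: piv[ae,ag,an,aq,ar,ay,az,gl] rk=8  ker:eg,en,eq,er,ey,ez,gn,gq,gr,gy,gz,ln,lq,lr,ly,lz,nq,nr,ny,nz,qr,qy,qz,ry,rz,yz
∂2: piv[aeg,aeq,aer,aey,aez,agn,agr,agy,agz,anq,anr,anz,aqr,aqy,aqz,ary,arz,egn,eny,eyz,glz,gnq,lqy] rk=23  ker:egr,egy,egz,enz,erz,gnr,gny,gnz,gqr,gqy,gqz,gry,grz,gyz,nqr,nqy,nqz,nrz,nyz,qrz,qyz
∂3: piv[aegr,aegz,aerz,agrz,anqr,anqz,anrz,aqrz,egny,enyz,gnqr,gnqz,gnrz,gqyz,nqyz] rk=15  ker:egrz,gqrz,nqrz
rk∂_3=15

rank∂_3=15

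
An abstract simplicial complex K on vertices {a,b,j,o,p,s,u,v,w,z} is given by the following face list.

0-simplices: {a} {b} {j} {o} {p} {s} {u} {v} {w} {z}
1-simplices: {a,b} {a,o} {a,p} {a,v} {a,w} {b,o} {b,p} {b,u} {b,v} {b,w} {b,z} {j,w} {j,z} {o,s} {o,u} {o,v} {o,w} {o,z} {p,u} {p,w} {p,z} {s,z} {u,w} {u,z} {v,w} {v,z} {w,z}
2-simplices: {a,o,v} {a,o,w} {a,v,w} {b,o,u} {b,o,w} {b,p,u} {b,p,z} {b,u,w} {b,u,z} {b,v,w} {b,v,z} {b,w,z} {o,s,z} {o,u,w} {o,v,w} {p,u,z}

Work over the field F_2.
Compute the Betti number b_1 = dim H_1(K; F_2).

b_1=5

n_0=10 n_1=27 n_2=16  [Z2]
∂1: piv[ab,ao,ap,av,aw,bu,bz,jw,os] rk=9  ker:bo,bp,bv,bw,jz,ou,ov,ow,oz,pu,pw,pz,sz,uw,uz,vw,vz,wz
∂2: piv[aov,aow,avw,bou,bow,bpu,bpz,buw,buz,bvw,bvz,bwz,osz] rk=13  ker:ouw,ovw,puz
b_1=(27−9)−13=5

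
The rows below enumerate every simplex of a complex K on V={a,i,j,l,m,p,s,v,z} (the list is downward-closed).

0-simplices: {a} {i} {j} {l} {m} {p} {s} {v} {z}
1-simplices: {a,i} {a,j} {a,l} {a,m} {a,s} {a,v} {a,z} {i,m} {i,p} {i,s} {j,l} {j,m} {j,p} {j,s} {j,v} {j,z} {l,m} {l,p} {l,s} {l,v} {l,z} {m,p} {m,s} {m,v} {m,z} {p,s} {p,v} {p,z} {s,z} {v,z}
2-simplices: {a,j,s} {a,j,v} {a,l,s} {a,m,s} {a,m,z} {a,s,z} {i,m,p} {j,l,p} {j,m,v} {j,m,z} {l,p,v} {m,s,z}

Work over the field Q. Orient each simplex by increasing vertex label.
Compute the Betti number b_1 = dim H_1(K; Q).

b_1=11

n_0=9 n_1=30 n_2=12  [Q]
∂1: piv[ai,aj,al,am,as,av,az,ip] rk=8  ker:im,is,jl,jm,jp,js,jv,jz,lm,lp,ls,lv,lz,mp,ms,mv,mz,ps,pv,pz,sz,vz
∂2: piv[ajs,ajv,als,ams,amz,asz,imp,jlp,jmv,jmz,lpv] rk=11  ker:msz
b_1=(30−8)−11=11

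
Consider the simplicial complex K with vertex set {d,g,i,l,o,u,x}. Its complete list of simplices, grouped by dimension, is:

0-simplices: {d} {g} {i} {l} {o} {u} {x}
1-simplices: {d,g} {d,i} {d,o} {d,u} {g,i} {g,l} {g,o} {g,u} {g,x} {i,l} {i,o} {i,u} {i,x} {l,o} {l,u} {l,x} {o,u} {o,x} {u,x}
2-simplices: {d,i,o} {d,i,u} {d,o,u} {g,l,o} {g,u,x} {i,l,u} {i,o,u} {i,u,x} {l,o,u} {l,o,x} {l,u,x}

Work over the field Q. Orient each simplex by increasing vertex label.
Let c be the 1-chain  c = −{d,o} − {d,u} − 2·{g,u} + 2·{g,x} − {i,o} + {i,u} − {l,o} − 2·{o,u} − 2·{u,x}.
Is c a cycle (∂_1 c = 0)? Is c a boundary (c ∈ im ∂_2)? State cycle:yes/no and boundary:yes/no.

n_0=7 n_1=19 n_2=11  [Q]
∂1: piv[dg,di,do,du,gl,gx] rk=6  ker:gi,go,gu,il,io,iu,ix,lo,lu,lx,ou,ox,ux
∂2: piv[dio,diu,dou,glo,gux,ilu,iux,lou,lox,lux] rk=10  ker:iou
∂1c = 2·{d} + {l} − {o} − 2·{u}

cycle:no boundary:no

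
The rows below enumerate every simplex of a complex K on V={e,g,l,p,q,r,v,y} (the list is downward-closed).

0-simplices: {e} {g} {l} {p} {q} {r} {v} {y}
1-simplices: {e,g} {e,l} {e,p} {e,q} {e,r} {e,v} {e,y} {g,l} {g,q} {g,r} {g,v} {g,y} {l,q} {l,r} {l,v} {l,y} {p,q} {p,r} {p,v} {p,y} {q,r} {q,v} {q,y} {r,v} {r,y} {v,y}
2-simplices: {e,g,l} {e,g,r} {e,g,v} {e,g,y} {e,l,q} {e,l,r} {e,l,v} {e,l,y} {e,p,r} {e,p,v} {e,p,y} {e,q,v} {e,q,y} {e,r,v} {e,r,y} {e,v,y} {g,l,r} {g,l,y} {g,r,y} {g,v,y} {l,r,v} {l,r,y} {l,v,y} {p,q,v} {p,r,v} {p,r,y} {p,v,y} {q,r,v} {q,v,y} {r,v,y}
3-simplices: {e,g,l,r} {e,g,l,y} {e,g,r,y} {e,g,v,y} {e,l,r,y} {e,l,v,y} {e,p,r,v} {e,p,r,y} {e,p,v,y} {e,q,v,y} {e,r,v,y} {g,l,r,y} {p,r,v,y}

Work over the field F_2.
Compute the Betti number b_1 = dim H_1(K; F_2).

b_1=1

n_0=8 n_1=26 n_2=30 n_3=13  [Z2]
∂1: piv[eg,el,ep,eq,er,ev,ey] rk=7  ker:gl,gq,gr,gv,gy,lq,lr,lv,ly,pq,pr,pv,py,qr,qv,qy,rv,ry,vy
∂2: piv[egl,egr,egv,egy,elq,elr,elv,ely,epr,epv,epy,eqv,eqy,erv,ery,evy,pqv,qrv] rk=18  ker:glr,gly,gry,gvy,lrv,lry,lvy,prv,pry,pvy,qvy,rvy
∂3: piv[eglr,egly,egry,egvy,elry,elvy,eprv,epry,epvy,eqvy,ervy] rk=11  ker:glry,prvy
b_1=(26−7)−18=1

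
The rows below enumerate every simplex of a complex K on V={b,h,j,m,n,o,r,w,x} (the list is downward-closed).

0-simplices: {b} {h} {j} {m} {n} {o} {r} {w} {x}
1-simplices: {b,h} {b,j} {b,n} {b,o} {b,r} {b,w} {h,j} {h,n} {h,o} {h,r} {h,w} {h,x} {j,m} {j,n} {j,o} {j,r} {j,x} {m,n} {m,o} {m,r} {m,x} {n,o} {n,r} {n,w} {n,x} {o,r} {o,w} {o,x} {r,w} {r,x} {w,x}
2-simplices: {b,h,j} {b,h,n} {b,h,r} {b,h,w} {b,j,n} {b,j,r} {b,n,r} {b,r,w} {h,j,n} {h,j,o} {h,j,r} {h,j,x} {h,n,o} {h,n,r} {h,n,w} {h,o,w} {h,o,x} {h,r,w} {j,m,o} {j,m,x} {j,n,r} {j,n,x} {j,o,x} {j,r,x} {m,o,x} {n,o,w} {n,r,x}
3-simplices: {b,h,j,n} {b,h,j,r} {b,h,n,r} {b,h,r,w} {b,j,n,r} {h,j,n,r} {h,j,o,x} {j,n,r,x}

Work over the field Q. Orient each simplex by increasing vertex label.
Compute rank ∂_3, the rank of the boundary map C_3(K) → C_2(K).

n_0=9 n_1=31 n_2=27 n_3=8  [Q]
∂1: piv[bh,bj,bn,bo,br,bw,hx,jm] rk=8  ker:hj,hn,ho,hr,hw,jn,jo,jr,jx,mn,mo,mr,mx,no,nr,nw,nx,or,ow,ox,rw,rx,wx
∂2: piv[bhj,bhn,bhr,bhw,bjn,bjr,bnr,brw,hjo,hjx,hno,hnw,how,hox,jmo,jmx,jnx,jrx] rk=18  ker:hjn,hjr,hnr,hrw,jnr,jox,mox,now,nrx
∂3: piv[bhjn,bhjr,bhnr,bhrw,bjnr,hjox,jnrx] rk=7  ker:hjnr
rk∂_3=7

rank∂_3=7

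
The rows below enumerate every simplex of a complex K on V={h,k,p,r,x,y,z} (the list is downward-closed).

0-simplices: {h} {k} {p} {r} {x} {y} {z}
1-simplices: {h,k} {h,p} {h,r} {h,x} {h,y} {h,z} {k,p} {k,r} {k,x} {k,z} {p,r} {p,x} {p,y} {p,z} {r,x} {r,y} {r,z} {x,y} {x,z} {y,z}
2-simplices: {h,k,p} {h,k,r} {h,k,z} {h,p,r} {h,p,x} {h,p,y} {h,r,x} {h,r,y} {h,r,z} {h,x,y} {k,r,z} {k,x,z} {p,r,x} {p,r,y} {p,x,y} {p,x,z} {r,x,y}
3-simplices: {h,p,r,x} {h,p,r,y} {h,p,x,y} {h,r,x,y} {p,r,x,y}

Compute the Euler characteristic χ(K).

χ(K)=-1

n_0=7 n_1=20 n_2=17 n_3=5
χ=+7−20+17−5=-1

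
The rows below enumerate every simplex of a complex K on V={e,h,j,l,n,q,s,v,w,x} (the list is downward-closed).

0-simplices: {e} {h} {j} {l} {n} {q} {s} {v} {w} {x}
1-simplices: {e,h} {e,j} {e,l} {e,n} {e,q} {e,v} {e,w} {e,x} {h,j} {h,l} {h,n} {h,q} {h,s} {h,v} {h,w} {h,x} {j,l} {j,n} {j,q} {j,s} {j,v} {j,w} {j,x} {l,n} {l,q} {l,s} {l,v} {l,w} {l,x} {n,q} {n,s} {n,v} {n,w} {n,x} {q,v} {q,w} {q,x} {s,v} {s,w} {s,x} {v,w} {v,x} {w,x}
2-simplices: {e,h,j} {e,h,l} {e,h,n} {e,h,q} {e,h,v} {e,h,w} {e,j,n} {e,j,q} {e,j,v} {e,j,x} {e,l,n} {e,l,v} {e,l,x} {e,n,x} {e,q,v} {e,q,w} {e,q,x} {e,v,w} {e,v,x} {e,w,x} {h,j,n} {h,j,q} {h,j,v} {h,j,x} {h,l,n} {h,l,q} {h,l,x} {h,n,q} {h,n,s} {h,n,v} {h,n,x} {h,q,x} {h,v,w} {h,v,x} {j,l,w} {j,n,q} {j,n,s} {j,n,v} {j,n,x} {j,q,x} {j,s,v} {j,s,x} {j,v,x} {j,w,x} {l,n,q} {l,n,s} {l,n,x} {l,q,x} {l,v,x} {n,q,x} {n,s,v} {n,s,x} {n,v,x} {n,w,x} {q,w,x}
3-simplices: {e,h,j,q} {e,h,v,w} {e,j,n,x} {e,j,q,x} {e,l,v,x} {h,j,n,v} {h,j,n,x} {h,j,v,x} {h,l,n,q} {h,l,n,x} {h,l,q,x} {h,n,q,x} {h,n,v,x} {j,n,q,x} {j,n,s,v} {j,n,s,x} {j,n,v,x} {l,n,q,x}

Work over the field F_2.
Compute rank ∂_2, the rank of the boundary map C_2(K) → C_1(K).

rank∂_2=32

n_0=10 n_1=43 n_2=55 n_3=18  [Z2]
∂1: piv[eh,ej,el,en,eq,ev,ew,ex,hs] rk=9  ker:hj,hl,hn,hq,hv,hw,hx,jl,jn,jq,js,jv,jw,jx,ln,lq,ls,lv,lw,lx,nq,ns,nv,nw,nx,qv,qw,qx,sv,sw,sx,vw,vx,wx
∂2: piv[ehj,ehl,ehn,ehq,ehv,ehw,ejn,ejq,ejv,ejx,eln,elv,elx,enx,eqv,eqw,eqx,evw,evx,ewx,hjx,hlq,hnq,hns,hnv,jlw,jns,jsv,jsx,jwx,lns,nwx] rk=32  ker:hjn,hjq,hjv,hln,hlx,hnx,hqx,hvw,hvx,jnq,jnv,jnx,jqx,jvx,lnq,lnx,lqx,lvx,nqx,nsv,nsx,nvx,qwx
∂3: piv[ehjq,ehvw,ejnx,ejqx,elvx,hjnv,hjnx,hjvx,hlnq,hlnx,hlqx,hnqx,hnvx,jnqx,jnsv,jnsx] rk=16  ker:jnvx,lnqx
rk∂_2=32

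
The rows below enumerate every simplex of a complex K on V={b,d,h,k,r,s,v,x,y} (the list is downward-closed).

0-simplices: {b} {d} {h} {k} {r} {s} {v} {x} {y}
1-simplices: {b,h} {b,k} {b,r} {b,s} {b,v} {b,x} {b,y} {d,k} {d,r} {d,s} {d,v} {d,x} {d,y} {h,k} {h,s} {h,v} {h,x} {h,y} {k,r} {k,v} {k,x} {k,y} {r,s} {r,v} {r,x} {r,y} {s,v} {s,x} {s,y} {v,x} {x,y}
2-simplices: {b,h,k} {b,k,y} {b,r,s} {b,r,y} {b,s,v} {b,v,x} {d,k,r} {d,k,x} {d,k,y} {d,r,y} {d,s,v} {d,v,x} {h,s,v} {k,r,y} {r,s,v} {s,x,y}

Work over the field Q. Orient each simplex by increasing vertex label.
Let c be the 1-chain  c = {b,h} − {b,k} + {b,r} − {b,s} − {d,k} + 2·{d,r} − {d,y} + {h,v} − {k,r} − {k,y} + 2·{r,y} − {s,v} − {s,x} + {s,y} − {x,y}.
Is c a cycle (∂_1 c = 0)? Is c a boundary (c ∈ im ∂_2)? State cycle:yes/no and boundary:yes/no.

n_0=9 n_1=31 n_2=16  [Q]
∂1: piv[bh,bk,br,bs,bv,bx,by,dk] rk=8  ker:dr,ds,dv,dx,dy,hk,hs,hv,hx,hy,kr,kv,kx,ky,rs,rv,rx,ry,sv,sx,sy,vx,xy
∂2: piv[bhk,bky,brs,bry,bsv,bvx,dkr,dkx,dky,dry,dsv,dvx,hsv,rsv,sxy] rk=15  ker:kry
∂1c = 0
c vs im∂2: residual ≠ 0 ⇒ not boundary

cycle:yes boundary:no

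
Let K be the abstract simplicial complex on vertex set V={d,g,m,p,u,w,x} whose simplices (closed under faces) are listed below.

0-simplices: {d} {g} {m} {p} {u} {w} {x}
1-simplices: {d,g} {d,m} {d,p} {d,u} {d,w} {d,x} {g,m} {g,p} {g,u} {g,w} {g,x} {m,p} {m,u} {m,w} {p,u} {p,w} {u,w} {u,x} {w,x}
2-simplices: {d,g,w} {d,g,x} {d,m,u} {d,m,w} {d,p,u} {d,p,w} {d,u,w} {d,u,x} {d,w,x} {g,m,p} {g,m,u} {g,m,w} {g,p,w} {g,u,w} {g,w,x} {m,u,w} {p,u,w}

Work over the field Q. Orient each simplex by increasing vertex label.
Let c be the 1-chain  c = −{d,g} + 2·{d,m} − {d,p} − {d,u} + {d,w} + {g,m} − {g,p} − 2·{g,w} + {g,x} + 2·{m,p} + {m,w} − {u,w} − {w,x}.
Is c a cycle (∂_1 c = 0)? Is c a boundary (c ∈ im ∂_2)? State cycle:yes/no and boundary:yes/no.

n_0=7 n_1=19 n_2=17  [Q]
∂1: piv[dg,dm,dp,du,dw,dx] rk=6  ker:gm,gp,gu,gw,gx,mp,mu,mw,pu,pw,uw,ux,wx
∂2: piv[dgw,dgx,dmu,dmw,dpu,dpw,duw,dux,dwx,gmp,gmu,gmw,gpw] rk=13  ker:guw,gwx,muw,puw
∂1c = 0
c vs im∂2: reduces to 0 ⇒ boundary

cycle:yes boundary:yes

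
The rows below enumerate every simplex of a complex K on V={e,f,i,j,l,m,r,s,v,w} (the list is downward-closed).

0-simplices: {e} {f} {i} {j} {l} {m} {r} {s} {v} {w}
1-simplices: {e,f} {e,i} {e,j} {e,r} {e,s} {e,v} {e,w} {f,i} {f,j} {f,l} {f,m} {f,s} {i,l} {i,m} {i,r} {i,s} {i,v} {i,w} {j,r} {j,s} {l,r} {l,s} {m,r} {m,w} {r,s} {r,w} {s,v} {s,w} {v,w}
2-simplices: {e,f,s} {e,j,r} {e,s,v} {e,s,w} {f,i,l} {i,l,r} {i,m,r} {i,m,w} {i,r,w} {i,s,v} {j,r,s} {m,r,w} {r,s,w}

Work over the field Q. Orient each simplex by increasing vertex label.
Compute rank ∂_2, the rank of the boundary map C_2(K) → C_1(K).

n_0=10 n_1=29 n_2=13  [Q]
∂1: piv[ef,ei,ej,er,es,ev,ew,fl,fm] rk=9  ker:fi,fj,fs,il,im,ir,is,iv,iw,jr,js,lr,ls,mr,mw,rs,rw,sv,sw,vw
∂2: piv[efs,ejr,esv,esw,fil,ilr,imr,imw,irw,isv,jrs,rsw] rk=12  ker:mrw
rk∂_2=12

rank∂_2=12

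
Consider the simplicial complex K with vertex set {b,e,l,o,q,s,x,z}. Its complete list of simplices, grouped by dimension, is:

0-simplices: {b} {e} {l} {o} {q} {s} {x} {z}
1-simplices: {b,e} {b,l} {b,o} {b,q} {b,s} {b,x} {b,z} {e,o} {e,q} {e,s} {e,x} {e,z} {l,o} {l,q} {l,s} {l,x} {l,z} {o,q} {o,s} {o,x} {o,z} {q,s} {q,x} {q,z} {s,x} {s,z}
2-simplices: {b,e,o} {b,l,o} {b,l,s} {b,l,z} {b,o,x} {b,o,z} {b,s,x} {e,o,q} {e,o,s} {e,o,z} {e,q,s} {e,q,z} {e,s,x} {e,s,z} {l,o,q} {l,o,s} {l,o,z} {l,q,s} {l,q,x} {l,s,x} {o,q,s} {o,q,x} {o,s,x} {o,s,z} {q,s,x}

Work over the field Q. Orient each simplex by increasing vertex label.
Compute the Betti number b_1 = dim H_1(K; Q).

n_0=8 n_1=26 n_2=25  [Q]
∂1: piv[be,bl,bo,bq,bs,bx,bz] rk=7  ker:eo,eq,es,ex,ez,lo,lq,ls,lx,lz,oq,os,ox,oz,qs,qx,qz,sx,sz
∂2: piv[beo,blo,bls,blz,box,boz,bsx,eoq,eos,eoz,eqs,eqz,esx,esz,loq,los,lqx,lsx] rk=18  ker:loz,lqs,oqs,oqx,osx,osz,qsx
b_1=(26−7)−18=1

b_1=1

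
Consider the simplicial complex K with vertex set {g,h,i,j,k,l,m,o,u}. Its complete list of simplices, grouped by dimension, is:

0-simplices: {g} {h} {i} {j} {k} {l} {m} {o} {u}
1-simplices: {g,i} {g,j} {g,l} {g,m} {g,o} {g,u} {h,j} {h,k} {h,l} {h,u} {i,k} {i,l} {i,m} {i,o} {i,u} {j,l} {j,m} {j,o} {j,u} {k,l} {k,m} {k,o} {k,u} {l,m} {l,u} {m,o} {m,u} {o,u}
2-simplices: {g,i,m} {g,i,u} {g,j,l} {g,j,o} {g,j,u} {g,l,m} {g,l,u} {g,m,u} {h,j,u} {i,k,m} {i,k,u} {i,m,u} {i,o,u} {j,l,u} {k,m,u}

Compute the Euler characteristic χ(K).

χ(K)=-4

n_0=9 n_1=28 n_2=15
χ=+9−28+15=-4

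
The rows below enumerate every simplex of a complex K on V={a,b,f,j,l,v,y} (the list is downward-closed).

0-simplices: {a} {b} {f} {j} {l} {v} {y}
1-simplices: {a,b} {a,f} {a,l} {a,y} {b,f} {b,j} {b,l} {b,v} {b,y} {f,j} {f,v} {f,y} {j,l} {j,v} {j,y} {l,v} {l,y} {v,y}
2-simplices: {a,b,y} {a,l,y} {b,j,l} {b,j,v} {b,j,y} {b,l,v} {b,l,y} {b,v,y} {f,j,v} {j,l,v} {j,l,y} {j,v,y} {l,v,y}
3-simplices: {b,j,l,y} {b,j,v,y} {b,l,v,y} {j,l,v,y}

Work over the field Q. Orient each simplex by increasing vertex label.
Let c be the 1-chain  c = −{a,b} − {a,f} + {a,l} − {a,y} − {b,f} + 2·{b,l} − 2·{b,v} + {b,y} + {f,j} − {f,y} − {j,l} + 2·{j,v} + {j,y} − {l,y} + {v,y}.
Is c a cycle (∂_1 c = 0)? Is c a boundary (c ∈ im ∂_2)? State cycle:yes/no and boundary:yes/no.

cycle:no boundary:no

n_0=7 n_1=18 n_2=13 n_3=4  [Q]
∂1: piv[ab,af,al,ay,bj,bv] rk=6  ker:bf,bl,by,fj,fv,fy,jl,jv,jy,lv,ly,vy
∂2: piv[aby,aly,bjl,bjv,bjy,blv,bly,bvy,fjv] rk=9  ker:jlv,jly,jvy,lvy
∂3: piv[bjly,bjvy,blvy,jlvy] rk=4
∂1c = 2·{a} − {b} − 2·{f} − {j} + 3·{l} − {v}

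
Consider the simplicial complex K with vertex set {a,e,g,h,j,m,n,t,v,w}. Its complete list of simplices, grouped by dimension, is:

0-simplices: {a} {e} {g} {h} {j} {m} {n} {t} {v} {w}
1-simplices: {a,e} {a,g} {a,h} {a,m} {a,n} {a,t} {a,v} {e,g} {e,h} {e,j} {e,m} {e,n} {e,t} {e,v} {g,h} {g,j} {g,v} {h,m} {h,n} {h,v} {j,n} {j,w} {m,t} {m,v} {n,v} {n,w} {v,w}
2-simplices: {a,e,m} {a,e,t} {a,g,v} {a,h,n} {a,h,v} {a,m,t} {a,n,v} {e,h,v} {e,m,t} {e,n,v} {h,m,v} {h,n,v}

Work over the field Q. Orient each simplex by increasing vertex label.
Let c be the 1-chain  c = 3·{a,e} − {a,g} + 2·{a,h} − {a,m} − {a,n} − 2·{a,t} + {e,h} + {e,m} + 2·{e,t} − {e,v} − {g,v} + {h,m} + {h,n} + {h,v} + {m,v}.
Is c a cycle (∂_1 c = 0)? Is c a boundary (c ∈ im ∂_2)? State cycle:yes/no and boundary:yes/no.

cycle:yes boundary:yes

n_0=10 n_1=27 n_2=12  [Q]
∂1: piv[ae,ag,ah,am,an,at,av,ej,jw] rk=9  ker:eg,eh,em,en,et,ev,gh,gj,gv,hm,hn,hv,jn,mt,mv,nv,nw,vw
∂2: piv[aem,aet,agv,ahn,ahv,amt,anv,ehv,env,hmv] rk=10  ker:emt,hnv
∂1c = 0
c vs im∂2: reduces to 0 ⇒ boundary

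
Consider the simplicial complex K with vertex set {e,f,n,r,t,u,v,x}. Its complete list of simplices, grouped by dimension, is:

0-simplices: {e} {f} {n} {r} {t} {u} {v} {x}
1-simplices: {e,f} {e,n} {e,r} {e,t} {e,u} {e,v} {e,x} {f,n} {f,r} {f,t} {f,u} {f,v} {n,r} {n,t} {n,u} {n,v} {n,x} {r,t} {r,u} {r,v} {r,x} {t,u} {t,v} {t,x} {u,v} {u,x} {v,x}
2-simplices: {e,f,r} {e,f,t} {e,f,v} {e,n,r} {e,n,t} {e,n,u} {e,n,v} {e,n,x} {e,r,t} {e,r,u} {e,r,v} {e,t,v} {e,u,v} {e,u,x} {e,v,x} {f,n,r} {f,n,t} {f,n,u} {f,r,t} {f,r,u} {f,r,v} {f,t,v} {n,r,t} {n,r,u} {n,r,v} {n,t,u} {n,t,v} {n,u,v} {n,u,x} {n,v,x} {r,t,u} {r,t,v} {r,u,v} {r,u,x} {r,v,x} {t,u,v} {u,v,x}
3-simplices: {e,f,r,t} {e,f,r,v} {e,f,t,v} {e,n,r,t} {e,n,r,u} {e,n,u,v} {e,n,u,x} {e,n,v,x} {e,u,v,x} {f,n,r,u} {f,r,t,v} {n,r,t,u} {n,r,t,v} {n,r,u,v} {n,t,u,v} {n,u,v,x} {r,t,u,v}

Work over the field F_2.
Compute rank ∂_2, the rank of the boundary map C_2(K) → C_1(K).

rank∂_2=19

n_0=8 n_1=27 n_2=37 n_3=17  [Z2]
∂1: piv[ef,en,er,et,eu,ev,ex] rk=7  ker:fn,fr,ft,fu,fv,nr,nt,nu,nv,nx,rt,ru,rv,rx,tu,tv,tx,uv,ux,vx
∂2: piv[efr,eft,efv,enr,ent,enu,env,enx,ert,eru,erv,etv,euv,eux,evx,fnr,fnu,ntu,rux] rk=19  ker:fnt,frt,fru,frv,ftv,nrt,nru,nrv,ntv,nuv,nux,nvx,rtu,rtv,ruv,rvx,tuv,uvx
∂3: piv[efrt,efrv,eftv,enrt,enru,enuv,enux,envx,euvx,fnru,frtv,nrtu,nrtv,nruv,ntuv] rk=15  ker:nuvx,rtuv
rk∂_2=19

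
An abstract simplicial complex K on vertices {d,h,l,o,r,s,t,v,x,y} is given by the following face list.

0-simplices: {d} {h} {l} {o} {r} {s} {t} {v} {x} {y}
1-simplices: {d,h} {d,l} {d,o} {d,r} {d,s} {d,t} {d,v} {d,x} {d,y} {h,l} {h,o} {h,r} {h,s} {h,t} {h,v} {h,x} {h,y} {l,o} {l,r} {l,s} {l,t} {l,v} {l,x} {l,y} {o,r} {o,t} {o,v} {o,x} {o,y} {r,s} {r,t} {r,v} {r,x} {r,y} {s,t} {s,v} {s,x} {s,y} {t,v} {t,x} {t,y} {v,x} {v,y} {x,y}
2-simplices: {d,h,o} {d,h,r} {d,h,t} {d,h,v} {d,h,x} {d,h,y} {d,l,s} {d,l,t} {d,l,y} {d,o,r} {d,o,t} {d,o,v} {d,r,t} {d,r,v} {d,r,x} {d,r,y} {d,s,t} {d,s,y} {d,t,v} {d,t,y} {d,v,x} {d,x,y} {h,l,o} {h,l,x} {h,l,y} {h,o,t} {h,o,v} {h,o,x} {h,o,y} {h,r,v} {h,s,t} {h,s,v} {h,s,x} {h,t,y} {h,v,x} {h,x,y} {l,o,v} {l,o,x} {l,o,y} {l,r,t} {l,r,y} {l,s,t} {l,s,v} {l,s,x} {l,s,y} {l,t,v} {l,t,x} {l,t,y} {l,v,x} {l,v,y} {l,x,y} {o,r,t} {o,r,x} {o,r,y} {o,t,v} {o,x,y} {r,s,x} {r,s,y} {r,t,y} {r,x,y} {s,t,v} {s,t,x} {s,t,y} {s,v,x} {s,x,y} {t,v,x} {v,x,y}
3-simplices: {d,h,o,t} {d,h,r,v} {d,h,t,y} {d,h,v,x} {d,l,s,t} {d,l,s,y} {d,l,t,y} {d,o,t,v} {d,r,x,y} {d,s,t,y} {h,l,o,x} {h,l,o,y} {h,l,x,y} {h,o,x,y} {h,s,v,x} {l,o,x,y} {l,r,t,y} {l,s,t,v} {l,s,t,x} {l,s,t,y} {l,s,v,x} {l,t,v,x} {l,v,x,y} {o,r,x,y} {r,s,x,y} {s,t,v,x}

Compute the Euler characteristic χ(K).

χ(K)=7

n_0=10 n_1=44 n_2=67 n_3=26
χ=+10−44+67−26=7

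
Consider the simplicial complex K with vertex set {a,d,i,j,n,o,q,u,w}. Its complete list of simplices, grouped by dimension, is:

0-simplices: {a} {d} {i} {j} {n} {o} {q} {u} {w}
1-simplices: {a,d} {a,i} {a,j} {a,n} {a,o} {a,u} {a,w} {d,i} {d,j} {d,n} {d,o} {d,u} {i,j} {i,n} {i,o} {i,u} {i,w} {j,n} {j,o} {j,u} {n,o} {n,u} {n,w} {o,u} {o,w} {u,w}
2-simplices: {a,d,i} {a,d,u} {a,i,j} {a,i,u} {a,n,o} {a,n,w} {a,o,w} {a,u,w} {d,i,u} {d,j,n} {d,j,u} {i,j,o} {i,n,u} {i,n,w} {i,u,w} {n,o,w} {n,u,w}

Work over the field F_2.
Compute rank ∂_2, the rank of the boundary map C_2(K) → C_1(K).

rank∂_2=14

n_0=9 n_1=26 n_2=17  [Z2]
∂1: piv[ad,ai,aj,an,ao,au,aw] rk=7  ker:di,dj,dn,do,du,ij,in,io,iu,iw,jn,jo,ju,no,nu,nw,ou,ow,uw
∂2: piv[adi,adu,aij,aiu,ano,anw,aow,auw,djn,dju,ijo,inu,inw,iuw] rk=14  ker:diu,now,nuw
rk∂_2=14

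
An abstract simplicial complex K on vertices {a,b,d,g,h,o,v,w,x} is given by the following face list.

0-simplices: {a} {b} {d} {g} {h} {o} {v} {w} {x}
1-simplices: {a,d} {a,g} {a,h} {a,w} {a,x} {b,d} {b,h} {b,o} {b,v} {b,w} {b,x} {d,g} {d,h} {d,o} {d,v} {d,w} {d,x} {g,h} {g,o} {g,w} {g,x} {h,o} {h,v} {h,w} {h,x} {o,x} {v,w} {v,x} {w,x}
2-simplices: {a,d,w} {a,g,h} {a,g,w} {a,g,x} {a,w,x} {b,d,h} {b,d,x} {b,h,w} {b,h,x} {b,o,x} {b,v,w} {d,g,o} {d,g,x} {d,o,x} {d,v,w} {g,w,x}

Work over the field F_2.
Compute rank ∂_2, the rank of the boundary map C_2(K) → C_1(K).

n_0=9 n_1=29 n_2=16  [Z2]
∂1: piv[ad,ag,ah,aw,ax,bd,bo,bv] rk=8  ker:bh,bw,bx,dg,dh,do,dv,dw,dx,gh,go,gw,gx,ho,hv,hw,hx,ox,vw,vx,wx
∂2: piv[adw,agh,agw,agx,awx,bdh,bdx,bhw,bhx,box,bvw,dgo,dgx,dox,dvw] rk=15  ker:gwx
rk∂_2=15

rank∂_2=15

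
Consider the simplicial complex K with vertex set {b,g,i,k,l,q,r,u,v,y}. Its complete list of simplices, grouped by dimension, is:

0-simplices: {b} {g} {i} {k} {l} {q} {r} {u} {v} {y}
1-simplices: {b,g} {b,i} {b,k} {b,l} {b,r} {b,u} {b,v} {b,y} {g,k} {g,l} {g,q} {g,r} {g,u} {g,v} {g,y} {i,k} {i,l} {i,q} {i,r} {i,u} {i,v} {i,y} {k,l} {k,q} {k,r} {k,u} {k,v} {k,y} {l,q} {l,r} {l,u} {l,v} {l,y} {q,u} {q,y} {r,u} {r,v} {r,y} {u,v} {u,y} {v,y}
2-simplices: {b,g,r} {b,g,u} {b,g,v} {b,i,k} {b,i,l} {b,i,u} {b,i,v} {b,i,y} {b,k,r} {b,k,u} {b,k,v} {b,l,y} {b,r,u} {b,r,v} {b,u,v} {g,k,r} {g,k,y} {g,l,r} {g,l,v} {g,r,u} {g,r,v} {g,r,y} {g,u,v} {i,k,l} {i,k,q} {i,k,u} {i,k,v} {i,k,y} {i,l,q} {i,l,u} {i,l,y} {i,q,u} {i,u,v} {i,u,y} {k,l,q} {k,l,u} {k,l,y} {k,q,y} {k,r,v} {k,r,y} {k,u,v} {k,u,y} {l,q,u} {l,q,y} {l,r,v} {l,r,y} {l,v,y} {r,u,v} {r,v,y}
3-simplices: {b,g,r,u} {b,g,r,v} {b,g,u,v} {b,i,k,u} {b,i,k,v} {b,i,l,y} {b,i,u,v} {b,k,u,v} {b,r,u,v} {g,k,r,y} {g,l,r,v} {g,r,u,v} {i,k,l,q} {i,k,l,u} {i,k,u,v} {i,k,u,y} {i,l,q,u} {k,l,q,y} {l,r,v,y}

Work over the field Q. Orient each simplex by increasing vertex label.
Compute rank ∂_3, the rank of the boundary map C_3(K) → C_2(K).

n_0=10 n_1=41 n_2=49 n_3=19  [Q]
∂1: piv[bg,bi,bk,bl,br,bu,bv,by,gq] rk=9  ker:gk,gl,gr,gu,gv,gy,ik,il,iq,ir,iu,iv,iy,kl,kq,kr,ku,kv,ky,lq,lr,lu,lv,ly,qu,qy,ru,rv,ry,uv,uy,vy
∂2: piv[bgr,bgu,bgv,bik,bil,biu,biv,biy,bkr,bku,bkv,bly,bru,brv,buv,gkr,gky,glr,glv,gry,ikl,ikq,iky,ilq,ilu,iqu,iuy,kqy,lry,lvy] rk=30  ker:gru,grv,guv,iku,ikv,ily,iuv,klq,klu,kly,krv,kry,kuv,kuy,lqu,lqy,lrv,ruv,rvy
∂3: piv[bgru,bgrv,bguv,biku,bikv,bily,biuv,bkuv,bruv,gkry,glrv,iklq,iklu,ikuy,ilqu,klqy,lrvy] rk=17  ker:gruv,ikuv
rk∂_3=17

rank∂_3=17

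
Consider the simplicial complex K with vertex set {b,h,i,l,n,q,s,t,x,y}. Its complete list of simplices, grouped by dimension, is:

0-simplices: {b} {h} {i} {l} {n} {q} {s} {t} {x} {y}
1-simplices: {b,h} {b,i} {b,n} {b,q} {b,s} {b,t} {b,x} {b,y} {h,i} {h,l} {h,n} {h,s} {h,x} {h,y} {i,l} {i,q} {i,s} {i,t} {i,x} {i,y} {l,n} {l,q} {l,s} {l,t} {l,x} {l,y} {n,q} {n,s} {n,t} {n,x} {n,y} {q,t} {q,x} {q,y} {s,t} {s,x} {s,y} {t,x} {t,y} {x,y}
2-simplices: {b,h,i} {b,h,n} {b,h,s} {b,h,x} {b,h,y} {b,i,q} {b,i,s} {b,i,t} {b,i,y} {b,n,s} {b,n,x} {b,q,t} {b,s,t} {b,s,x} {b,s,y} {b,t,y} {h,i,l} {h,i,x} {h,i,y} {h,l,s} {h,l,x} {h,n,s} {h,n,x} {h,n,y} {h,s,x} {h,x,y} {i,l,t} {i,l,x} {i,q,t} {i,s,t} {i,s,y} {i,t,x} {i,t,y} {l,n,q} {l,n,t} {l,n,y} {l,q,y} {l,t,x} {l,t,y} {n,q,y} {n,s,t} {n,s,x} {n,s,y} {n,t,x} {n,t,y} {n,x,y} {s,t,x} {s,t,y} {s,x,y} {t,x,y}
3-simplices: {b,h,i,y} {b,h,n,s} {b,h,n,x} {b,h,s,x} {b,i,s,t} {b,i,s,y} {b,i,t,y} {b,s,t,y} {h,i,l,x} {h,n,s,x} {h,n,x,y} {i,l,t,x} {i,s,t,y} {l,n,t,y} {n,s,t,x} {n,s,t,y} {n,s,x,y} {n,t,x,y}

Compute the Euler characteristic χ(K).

n_0=10 n_1=40 n_2=50 n_3=18
χ=+10−40+50−18=2

χ(K)=2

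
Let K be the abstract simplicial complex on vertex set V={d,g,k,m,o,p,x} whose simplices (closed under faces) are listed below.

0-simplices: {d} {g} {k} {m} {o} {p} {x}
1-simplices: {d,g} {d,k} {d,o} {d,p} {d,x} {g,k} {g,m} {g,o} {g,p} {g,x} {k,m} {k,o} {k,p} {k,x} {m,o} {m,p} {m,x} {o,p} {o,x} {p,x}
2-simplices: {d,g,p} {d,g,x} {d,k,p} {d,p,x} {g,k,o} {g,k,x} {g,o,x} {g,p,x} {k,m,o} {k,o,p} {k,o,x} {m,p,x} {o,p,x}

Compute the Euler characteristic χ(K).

χ(K)=0

n_0=7 n_1=20 n_2=13
χ=+7−20+13=0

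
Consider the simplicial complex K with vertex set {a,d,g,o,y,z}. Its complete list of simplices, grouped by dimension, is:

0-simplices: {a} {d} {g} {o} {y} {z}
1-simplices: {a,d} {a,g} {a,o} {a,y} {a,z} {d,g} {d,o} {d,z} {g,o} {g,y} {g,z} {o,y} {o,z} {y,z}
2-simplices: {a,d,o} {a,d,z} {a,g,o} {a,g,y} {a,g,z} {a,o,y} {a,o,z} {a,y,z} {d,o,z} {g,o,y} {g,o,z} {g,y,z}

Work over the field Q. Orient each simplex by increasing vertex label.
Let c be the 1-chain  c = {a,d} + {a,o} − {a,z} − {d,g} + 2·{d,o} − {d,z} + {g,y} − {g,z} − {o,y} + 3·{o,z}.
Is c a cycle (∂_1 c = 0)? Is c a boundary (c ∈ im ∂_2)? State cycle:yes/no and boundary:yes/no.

n_0=6 n_1=14 n_2=12  [Q]
∂1: piv[ad,ag,ao,ay,az] rk=5  ker:dg,do,dz,go,gy,gz,oy,oz,yz
∂2: piv[ado,adz,ago,agy,agz,aoy,aoz,ayz] rk=8  ker:doz,goy,goz,gyz
∂1c = −{a} + {d} − {g} + {o}

cycle:no boundary:no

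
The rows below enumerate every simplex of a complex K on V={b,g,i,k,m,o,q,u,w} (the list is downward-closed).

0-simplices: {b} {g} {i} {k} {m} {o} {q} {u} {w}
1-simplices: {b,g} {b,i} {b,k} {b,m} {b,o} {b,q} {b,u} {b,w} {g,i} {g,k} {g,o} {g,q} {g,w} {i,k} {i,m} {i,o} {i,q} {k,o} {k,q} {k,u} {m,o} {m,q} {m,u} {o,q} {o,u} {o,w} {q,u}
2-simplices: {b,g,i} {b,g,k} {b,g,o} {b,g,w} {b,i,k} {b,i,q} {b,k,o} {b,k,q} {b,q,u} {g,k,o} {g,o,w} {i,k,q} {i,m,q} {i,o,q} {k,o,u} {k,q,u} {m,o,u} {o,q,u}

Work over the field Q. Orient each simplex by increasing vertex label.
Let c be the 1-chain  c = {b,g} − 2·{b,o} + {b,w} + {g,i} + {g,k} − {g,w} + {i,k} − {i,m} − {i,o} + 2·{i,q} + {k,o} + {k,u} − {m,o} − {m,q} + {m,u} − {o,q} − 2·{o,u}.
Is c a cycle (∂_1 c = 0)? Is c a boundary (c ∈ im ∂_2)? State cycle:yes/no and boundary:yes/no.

n_0=9 n_1=27 n_2=18  [Q]
∂1: piv[bg,bi,bk,bm,bo,bq,bu,bw] rk=8  ker:gi,gk,go,gq,gw,ik,im,io,iq,ko,kq,ku,mo,mq,mu,oq,ou,ow,qu
∂2: piv[bgi,bgk,bgo,bgw,bik,biq,bko,bkq,bqu,gow,imq,ioq,kou,kqu,mou,oqu] rk=16  ker:gko,ikq
∂1c = 0
c vs im∂2: reduces to 0 ⇒ boundary

cycle:yes boundary:yes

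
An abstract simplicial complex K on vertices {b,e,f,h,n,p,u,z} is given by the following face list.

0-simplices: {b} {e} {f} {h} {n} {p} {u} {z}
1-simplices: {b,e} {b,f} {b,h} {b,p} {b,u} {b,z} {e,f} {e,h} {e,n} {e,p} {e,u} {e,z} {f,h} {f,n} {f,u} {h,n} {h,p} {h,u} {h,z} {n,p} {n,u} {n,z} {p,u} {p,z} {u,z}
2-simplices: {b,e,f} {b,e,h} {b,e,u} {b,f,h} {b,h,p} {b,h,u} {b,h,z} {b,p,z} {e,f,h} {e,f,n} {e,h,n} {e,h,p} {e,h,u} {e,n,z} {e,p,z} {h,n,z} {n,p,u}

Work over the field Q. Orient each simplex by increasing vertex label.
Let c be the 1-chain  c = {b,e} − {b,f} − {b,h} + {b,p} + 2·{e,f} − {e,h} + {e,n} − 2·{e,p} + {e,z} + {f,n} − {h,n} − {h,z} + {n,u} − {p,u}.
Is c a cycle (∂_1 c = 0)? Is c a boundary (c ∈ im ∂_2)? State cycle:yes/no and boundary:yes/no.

cycle:yes boundary:no

n_0=8 n_1=25 n_2=17  [Q]
∂1: piv[be,bf,bh,bp,bu,bz,en] rk=7  ker:ef,eh,ep,eu,ez,fh,fn,fu,hn,hp,hu,hz,np,nu,nz,pu,pz,uz
∂2: piv[bef,beh,beu,bfh,bhp,bhu,bhz,bpz,efn,ehn,ehp,enz,epz,npu] rk=14  ker:efh,ehu,hnz
∂1c = 0
c vs im∂2: residual ≠ 0 ⇒ not boundary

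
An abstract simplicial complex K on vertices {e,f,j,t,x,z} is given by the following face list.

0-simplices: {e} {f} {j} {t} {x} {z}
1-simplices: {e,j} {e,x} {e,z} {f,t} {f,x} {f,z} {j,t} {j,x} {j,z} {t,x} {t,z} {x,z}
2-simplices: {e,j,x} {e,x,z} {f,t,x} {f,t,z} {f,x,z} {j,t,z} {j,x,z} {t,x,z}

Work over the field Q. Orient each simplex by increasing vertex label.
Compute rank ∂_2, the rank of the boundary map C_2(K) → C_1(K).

n_0=6 n_1=12 n_2=8  [Q]
∂1: piv[ej,ex,ez,ft,fx] rk=5  ker:fz,jt,jx,jz,tx,tz,xz
∂2: piv[ejx,exz,ftx,ftz,fxz,jtz,jxz] rk=7  ker:txz
rk∂_2=7

rank∂_2=7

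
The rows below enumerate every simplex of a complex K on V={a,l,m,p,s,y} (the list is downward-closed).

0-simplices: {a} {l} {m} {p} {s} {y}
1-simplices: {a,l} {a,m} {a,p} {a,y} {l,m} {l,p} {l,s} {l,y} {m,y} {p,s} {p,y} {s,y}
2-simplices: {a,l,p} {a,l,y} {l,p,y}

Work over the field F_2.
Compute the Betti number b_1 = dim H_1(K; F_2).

n_0=6 n_1=12 n_2=3  [Z2]
∂1: piv[al,am,ap,ay,ls] rk=5  ker:lm,lp,ly,my,ps,py,sy
∂2: piv[alp,aly,lpy] rk=3
b_1=(12−5)−3=4

b_1=4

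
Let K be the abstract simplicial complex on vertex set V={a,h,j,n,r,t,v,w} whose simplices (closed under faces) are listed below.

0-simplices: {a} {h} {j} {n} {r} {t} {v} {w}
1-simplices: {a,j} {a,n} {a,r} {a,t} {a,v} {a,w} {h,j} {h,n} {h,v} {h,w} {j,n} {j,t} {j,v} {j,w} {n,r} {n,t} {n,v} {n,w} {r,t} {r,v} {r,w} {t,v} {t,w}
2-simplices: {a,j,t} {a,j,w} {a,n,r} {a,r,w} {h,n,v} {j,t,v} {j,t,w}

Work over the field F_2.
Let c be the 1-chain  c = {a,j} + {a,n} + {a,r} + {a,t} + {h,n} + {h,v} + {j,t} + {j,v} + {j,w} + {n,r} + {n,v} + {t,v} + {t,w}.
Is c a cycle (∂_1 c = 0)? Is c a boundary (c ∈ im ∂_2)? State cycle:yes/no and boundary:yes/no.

n_0=8 n_1=23 n_2=7  [Z2]
∂1: piv[aj,an,ar,at,av,aw,hj] rk=7  ker:hn,hv,hw,jn,jt,jv,jw,nr,nt,nv,nw,rt,rv,rw,tv,tw
∂2: piv[ajt,ajw,anr,arw,hnv,jtv,jtw] rk=7
∂1c = 0
c vs im∂2: reduces to 0 ⇒ boundary

cycle:yes boundary:yes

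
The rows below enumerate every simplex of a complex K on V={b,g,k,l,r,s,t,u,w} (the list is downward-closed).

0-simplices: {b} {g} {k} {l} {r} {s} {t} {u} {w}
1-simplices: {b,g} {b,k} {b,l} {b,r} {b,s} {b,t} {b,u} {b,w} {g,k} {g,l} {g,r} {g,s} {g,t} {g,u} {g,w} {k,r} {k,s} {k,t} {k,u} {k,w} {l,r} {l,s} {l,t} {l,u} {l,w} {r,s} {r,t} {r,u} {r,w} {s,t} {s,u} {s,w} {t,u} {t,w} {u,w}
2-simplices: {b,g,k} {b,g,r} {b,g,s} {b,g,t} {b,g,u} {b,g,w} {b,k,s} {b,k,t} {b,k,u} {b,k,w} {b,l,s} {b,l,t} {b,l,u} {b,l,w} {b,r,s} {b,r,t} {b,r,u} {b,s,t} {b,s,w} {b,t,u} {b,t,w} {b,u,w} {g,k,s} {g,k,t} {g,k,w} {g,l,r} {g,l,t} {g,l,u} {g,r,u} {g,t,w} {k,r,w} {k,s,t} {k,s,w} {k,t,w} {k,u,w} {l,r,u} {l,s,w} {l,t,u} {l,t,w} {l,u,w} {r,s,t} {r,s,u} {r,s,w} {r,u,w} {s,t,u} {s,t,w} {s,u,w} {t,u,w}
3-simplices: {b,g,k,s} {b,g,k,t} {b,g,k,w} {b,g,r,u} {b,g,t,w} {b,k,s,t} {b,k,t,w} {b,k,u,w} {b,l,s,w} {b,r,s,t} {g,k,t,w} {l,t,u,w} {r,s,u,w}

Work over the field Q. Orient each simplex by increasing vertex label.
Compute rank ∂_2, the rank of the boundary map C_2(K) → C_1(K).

rank∂_2=27

n_0=9 n_1=35 n_2=48 n_3=13  [Q]
∂1: piv[bg,bk,bl,br,bs,bt,bu,bw] rk=8  ker:gk,gl,gr,gs,gt,gu,gw,kr,ks,kt,ku,kw,lr,ls,lt,lu,lw,rs,rt,ru,rw,st,su,sw,tu,tw,uw
∂2: piv[bgk,bgr,bgs,bgt,bgu,bgw,bks,bkt,bku,bkw,bls,blt,blu,blw,brs,brt,bru,bst,bsw,btu,btw,buw,glr,glt,krw,rsu,rsw] rk=27  ker:gks,gkt,gkw,glu,gru,gtw,kst,ksw,ktw,kuw,lru,lsw,ltu,ltw,luw,rst,ruw,stu,stw,suw,tuw
∂3: piv[bgks,bgkt,bgkw,bgru,bgtw,bkst,bktw,bkuw,blsw,brst,ltuw,rsuw] rk=12  ker:gktw
rk∂_2=27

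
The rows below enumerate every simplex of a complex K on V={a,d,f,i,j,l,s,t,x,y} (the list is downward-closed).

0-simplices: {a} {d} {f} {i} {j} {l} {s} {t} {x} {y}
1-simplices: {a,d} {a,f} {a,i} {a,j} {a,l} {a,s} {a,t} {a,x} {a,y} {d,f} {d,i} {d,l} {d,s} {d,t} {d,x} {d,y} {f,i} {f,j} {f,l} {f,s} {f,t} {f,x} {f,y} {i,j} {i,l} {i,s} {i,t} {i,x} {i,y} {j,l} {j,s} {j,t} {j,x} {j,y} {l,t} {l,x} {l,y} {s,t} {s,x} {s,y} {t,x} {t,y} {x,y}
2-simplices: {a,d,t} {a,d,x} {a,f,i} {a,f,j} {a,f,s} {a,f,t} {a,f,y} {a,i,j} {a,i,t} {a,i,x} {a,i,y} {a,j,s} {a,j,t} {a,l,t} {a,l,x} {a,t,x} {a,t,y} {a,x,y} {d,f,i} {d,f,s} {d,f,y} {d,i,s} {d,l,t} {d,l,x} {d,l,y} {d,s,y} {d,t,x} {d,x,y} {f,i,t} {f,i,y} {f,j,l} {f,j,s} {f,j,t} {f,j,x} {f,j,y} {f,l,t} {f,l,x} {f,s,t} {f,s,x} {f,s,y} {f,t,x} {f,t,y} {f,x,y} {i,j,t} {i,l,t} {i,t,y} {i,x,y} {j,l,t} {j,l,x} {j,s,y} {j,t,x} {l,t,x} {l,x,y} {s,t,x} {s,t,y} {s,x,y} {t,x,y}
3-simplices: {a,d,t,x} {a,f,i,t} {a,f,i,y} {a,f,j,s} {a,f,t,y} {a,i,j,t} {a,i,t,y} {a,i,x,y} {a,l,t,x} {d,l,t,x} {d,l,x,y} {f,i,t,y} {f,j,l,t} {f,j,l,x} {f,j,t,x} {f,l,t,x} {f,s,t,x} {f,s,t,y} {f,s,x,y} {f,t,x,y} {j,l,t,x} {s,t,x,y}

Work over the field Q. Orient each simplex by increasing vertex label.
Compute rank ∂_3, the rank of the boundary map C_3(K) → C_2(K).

n_0=10 n_1=43 n_2=57 n_3=22  [Q]
∂1: piv[ad,af,ai,aj,al,as,at,ax,ay] rk=9  ker:df,di,dl,ds,dt,dx,dy,fi,fj,fl,fs,ft,fx,fy,ij,il,is,it,ix,iy,jl,js,jt,jx,jy,lt,lx,ly,st,sx,sy,tx,ty,xy
∂2: piv[adt,adx,afi,afj,afs,aft,afy,aij,ait,aix,aiy,ajs,ajt,alt,alx,atx,aty,axy,dfi,dfs,dfy,dis,dlt,dly,dsy,dxy,fjl,fjx,fjy,flt,flx,fst,fsx,ilt] rk=34  ker:dlx,dtx,fit,fiy,fjs,fjt,fsy,ftx,fty,fxy,ijt,ity,ixy,jlt,jlx,jsy,jtx,ltx,lxy,stx,sty,sxy,txy
∂3: piv[adtx,afit,afiy,afjs,afty,aijt,aity,aixy,altx,dltx,dlxy,fjlt,fjlx,fjtx,fltx,fstx,fsty,fsxy,ftxy] rk=19  ker:fity,jltx,stxy
rk∂_3=19

rank∂_3=19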